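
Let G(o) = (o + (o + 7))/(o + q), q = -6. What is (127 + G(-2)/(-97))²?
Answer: 9713088025/602176 ≈ 16130.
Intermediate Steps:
G(o) = (7 + 2*o)/(-6 + o) (G(o) = (o + (o + 7))/(o - 6) = (o + (7 + o))/(-6 + o) = (7 + 2*o)/(-6 + o))
(127 + G(-2)/(-97))² = (127 + ((7 + 2*(-2))/(-6 - 2))/(-97))² = (127 + ((7 - 4)/(-8))*(-1/97))² = (127 - ⅛*3*(-1/97))² = (127 - 3/8*(-1/97))² = (127 + 3/776)² = (98555/776)² = 9713088025/602176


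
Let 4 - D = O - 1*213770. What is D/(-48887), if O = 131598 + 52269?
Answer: -29907/48887 ≈ -0.61176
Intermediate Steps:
O = 183867
D = 29907 (D = 4 - (183867 - 1*213770) = 4 - (183867 - 213770) = 4 - 1*(-29903) = 4 + 29903 = 29907)
D/(-48887) = 29907/(-48887) = 29907*(-1/48887) = -29907/48887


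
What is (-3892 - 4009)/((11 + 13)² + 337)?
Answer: -7901/913 ≈ -8.6539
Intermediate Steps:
(-3892 - 4009)/((11 + 13)² + 337) = -7901/(24² + 337) = -7901/(576 + 337) = -7901/913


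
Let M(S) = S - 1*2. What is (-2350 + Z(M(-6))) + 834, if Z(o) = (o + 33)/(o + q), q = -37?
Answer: -13649/9 ≈ -1516.6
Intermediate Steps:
M(S) = -2 + S (M(S) = S - 2 = -2 + S)
Z(o) = (33 + o)/(-37 + o) (Z(o) = (o + 33)/(o - 37) = (33 + o)/(-37 + o))
(-2350 + Z(M(-6))) + 834 = (-2350 + (33 + (-2 - 6))/(-37 + (-2 - 6))) + 834 = (-2350 + (33 - 8)/(-37 - 8)) + 834 = (-2350 + 25/(-45)) + 834 = (-2350 - 1/45*25) + 834 = (-2350 - 5/9) + 834 = -21155/9 + 834 = -13649/9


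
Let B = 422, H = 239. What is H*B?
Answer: 100858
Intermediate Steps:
H*B = 239*422 = 100858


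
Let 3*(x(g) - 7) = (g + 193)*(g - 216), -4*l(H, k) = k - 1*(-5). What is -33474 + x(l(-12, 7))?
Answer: -47337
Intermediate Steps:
l(H, k) = -5/4 - k/4 (l(H, k) = -(k - 1*(-5))/4 = -(k + 5)/4 = -(5 + k)/4 = -5/4 - k/4)
x(g) = 7 + (-216 + g)*(193 + g)/3 (x(g) = 7 + ((g + 193)*(g - 216))/3 = 7 + ((193 + g)*(-216 + g))/3 = 7 + ((-216 + g)*(193 + g))/3 = 7 + (-216 + g)*(193 + g)/3)
-33474 + x(l(-12, 7)) = -33474 + (-13889 - 23*(-5/4 - 1/4*7)/3 + (-5/4 - 1/4*7)**2/3) = -33474 + (-13889 - 23*(-5/4 - 7/4)/3 + (-5/4 - 7/4)**2/3) = -33474 + (-13889 - 23/3*(-3) + (1/3)*(-3)**2) = -33474 + (-13889 + 23 + (1/3)*9) = -33474 + (-13889 + 23 + 3) = -33474 - 13863 = -47337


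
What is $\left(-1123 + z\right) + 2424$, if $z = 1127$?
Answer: $2428$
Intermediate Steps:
$\left(-1123 + z\right) + 2424 = \left(-1123 + 1127\right) + 2424 = 4 + 2424 = 2428$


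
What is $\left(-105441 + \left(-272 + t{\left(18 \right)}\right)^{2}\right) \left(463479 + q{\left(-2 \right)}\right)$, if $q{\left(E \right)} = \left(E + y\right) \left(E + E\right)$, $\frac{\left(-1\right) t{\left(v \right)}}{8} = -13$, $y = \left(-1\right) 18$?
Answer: $-35794635303$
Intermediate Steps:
$y = -18$
$t{\left(v \right)} = 104$ ($t{\left(v \right)} = \left(-8\right) \left(-13\right) = 104$)
$q{\left(E \right)} = 2 E \left(-18 + E\right)$ ($q{\left(E \right)} = \left(E - 18\right) \left(E + E\right) = \left(-18 + E\right) 2 E = 2 E \left(-18 + E\right)$)
$\left(-105441 + \left(-272 + t{\left(18 \right)}\right)^{2}\right) \left(463479 + q{\left(-2 \right)}\right) = \left(-105441 + \left(-272 + 104\right)^{2}\right) \left(463479 + 2 \left(-2\right) \left(-18 - 2\right)\right) = \left(-105441 + \left(-168\right)^{2}\right) \left(463479 + 2 \left(-2\right) \left(-20\right)\right) = \left(-105441 + 28224\right) \left(463479 + 80\right) = \left(-77217\right) 463559 = -35794635303$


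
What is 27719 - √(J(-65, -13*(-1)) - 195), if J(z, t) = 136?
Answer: 27719 - I*√59 ≈ 27719.0 - 7.6811*I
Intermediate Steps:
27719 - √(J(-65, -13*(-1)) - 195) = 27719 - √(136 - 195) = 27719 - √(-59) = 27719 - I*√59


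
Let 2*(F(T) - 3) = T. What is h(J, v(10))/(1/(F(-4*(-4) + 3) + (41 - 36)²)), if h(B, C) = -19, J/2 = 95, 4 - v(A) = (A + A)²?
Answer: -1425/2 ≈ -712.50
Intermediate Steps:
v(A) = 4 - 4*A² (v(A) = 4 - (A + A)² = 4 - (2*A)² = 4 - 4*A²)
F(T) = 3 + T/2
J = 190 (J = 2*95 = 190)
h(J, v(10))/(1/(F(-4*(-4) + 3) + (41 - 36)²)) = -(57 + 19*(41 - 36)² + 19*(-4*(-4) + 3)/2) = -(532 + 19*(16 + 3)/2) = -(532 + 361/2) = -19/(1/((3 + 19/2) + 25)) = -19/(1/(25/2 + 25)) = -19/(1/(75/2)) = -19/2/75 = -19*75/2 = -1425/2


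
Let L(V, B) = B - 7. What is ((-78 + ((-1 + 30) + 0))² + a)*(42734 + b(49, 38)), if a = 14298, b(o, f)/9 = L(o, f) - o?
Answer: 710909828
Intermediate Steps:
L(V, B) = -7 + B
b(o, f) = -63 - 9*o + 9*f (b(o, f) = 9*((-7 + f) - o) = 9*(-7 + f - o) = -63 - 9*o + 9*f)
((-78 + ((-1 + 30) + 0))² + a)*(42734 + b(49, 38)) = ((-78 + ((-1 + 30) + 0))² + 14298)*(42734 + (-63 - 9*49 + 9*38)) = ((-78 + (29 + 0))² + 14298)*(42734 + (-63 - 441 + 342)) = ((-78 + 29)² + 14298)*(42734 - 162) = ((-49)² + 14298)*42572 = (2401 + 14298)*42572 = 16699*42572 = 710909828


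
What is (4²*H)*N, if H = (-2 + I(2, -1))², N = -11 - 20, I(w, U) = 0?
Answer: -1984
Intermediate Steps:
N = -31
H = 4 (H = (-2 + 0)² = (-2)² = 4)
(4²*H)*N = (4²*4)*(-31) = (16*4)*(-31) = 64*(-31) = -1984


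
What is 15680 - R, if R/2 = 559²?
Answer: -609282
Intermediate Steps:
R = 624962 (R = 2*559² = 2*312481 = 624962)
15680 - R = 15680 - 1*624962 = 15680 - 624962 = -609282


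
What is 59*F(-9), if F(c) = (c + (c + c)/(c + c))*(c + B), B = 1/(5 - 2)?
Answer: 12272/3 ≈ 4090.7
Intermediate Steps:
B = 1/3 ≈ 0.33333
F(c) = (1 + c)*(1/3 + c) (F(c) = (c + (c + c)/(c + c))*(c + 1/3) = (c + (2*c)/((2*c)))*(1/3 + c) = (c + (2*c)*(1/(2*c)))*(1/3 + c) = (c + 1)*(1/3 + c) = (1 + c)*(1/3 + c))
59*F(-9) = 59*(1/3 + (-9)**2 + (4/3)*(-9)) = 59*(1/3 + 81 - 12) = 59*(208/3) = 12272/3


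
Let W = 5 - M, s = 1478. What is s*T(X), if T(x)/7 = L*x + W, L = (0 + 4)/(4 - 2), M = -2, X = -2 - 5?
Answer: -72422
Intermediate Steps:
X = -7
L = 2 (L = 4/2 = 4*(1/2) = 2)
W = 7 (W = 5 - 1*(-2) = 5 + 2 = 7)
T(x) = 49 + 14*x (T(x) = 7*(2*x + 7) = 7*(7 + 2*x) = 49 + 14*x)
s*T(X) = 1478*(49 + 14*(-7)) = 1478*(49 - 98) = 1478*(-49) = -72422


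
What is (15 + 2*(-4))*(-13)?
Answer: -91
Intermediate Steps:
(15 + 2*(-4))*(-13) = (15 - 8)*(-13) = 7*(-13) = -91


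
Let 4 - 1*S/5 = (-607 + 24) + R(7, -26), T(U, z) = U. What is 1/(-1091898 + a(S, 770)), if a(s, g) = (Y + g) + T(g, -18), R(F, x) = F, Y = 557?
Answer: -1/1089801 ≈ -9.1760e-7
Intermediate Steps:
S = 2900 (S = 20 - 5*((-607 + 24) + 7) = 20 - 5*(-583 + 7) = 20 - 5*(-576) = 20 + 2880 = 2900)
a(s, g) = 557 + 2*g (a(s, g) = (557 + g) + g = 557 + 2*g)
1/(-1091898 + a(S, 770)) = 1/(-1091898 + (557 + 2*770)) = 1/(-1091898 + (557 + 1540)) = 1/(-1091898 + 2097) = 1/(-1089801) = -1/1089801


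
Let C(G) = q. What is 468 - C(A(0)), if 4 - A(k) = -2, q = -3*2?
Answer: 474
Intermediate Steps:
q = -6
A(k) = 6 (A(k) = 4 - 1*(-2) = 4 + 2 = 6)
C(G) = -6
468 - C(A(0)) = 468 - 1*(-6) = 468 + 6 = 474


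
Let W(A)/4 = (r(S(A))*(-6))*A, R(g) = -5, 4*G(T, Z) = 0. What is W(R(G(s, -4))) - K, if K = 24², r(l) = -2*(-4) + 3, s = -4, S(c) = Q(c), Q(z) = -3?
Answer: 744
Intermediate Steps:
S(c) = -3
G(T, Z) = 0 (G(T, Z) = (¼)*0 = 0)
r(l) = 11 (r(l) = 8 + 3 = 11)
K = 576
W(A) = -264*A (W(A) = 4*((11*(-6))*A) = 4*(-66*A) = -264*A)
W(R(G(s, -4))) - K = -264*(-5) - 1*576 = 1320 - 576 = 744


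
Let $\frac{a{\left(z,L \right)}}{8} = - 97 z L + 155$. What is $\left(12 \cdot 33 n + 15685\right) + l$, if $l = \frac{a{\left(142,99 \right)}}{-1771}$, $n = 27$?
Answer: $\frac{57621435}{1771} \approx 32536.0$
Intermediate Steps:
$a{\left(z,L \right)} = 1240 - 776 L z$ ($a{\left(z,L \right)} = 8 \left(- 97 z L + 155\right) = 8 \left(- 97 L z + 155\right) = 8 \left(155 - 97 L z\right) = 1240 - 776 L z$)
$l = \frac{10907768}{1771}$ ($l = \frac{1240 - 76824 \cdot 142}{-1771} = \left(1240 - 10909008\right) \left(- \frac{1}{1771}\right) = \left(-10907768\right) \left(- \frac{1}{1771}\right) = \frac{10907768}{1771} \approx 6159.1$)
$\left(12 \cdot 33 n + 15685\right) + l = \left(12 \cdot 33 \cdot 27 + 15685\right) + \frac{10907768}{1771} = \left(396 \cdot 27 + 15685\right) + \frac{10907768}{1771} = \left(10692 + 15685\right) + \frac{10907768}{1771} = 26377 + \frac{10907768}{1771} = \frac{57621435}{1771}$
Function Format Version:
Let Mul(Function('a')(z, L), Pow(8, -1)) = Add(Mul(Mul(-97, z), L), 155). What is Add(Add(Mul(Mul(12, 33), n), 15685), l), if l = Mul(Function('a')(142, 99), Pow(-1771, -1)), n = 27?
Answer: Rational(57621435, 1771) ≈ 32536.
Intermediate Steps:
Function('a')(z, L) = Add(1240, Mul(-776, L, z)) (Function('a')(z, L) = Mul(8, Add(Mul(Mul(-97, z), L), 155)) = Mul(8, Add(Mul(-97, L, z), 155)) = Mul(8, Add(155, Mul(-97, L, z))) = Add(1240, Mul(-776, L, z)))
l = Rational(10907768, 1771) (l = Mul(Add(1240, Mul(-776, 99, 142)), Pow(-1771, -1)) = Mul(Add(1240, -10909008), Rational(-1, 1771)) = Mul(-10907768, Rational(-1, 1771)) = Rational(10907768, 1771) ≈ 6159.1)
Add(Add(Mul(Mul(12, 33), n), 15685), l) = Add(Add(Mul(Mul(12, 33), 27), 15685), Rational(10907768, 1771)) = Add(Add(Mul(396, 27), 15685), Rational(10907768, 1771)) = Add(Add(10692, 15685), Rational(10907768, 1771)) = Add(26377, Rational(10907768, 1771)) = Rational(57621435, 1771)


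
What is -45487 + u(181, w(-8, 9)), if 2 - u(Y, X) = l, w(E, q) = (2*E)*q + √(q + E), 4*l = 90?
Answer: -91015/2 ≈ -45508.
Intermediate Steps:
l = 45/2 (l = (¼)*90 = 45/2 ≈ 22.500)
w(E, q) = √(E + q) + 2*E*q (w(E, q) = 2*E*q + √(E + q) = √(E + q) + 2*E*q)
u(Y, X) = -41/2 (u(Y, X) = 2 - 1*45/2 = 2 - 45/2 = -41/2)
-45487 + u(181, w(-8, 9)) = -45487 - 41/2 = -91015/2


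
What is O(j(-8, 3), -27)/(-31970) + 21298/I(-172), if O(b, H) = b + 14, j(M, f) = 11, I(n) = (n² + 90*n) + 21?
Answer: 136108787/90315250 ≈ 1.5070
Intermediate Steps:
I(n) = 21 + n² + 90*n
O(b, H) = 14 + b
O(j(-8, 3), -27)/(-31970) + 21298/I(-172) = (14 + 11)/(-31970) + 21298/(21 + (-172)² + 90*(-172)) = 25*(-1/31970) + 21298/(21 + 29584 - 15480) = -5/6394 + 21298/14125 = 136108787/90315250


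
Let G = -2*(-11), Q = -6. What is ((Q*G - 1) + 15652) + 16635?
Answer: 32154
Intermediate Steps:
G = 22
((Q*G - 1) + 15652) + 16635 = ((-6*22 - 1) + 15652) + 16635 = ((-132 - 1) + 15652) + 16635 = (-133 + 15652) + 16635 = 15519 + 16635 = 32154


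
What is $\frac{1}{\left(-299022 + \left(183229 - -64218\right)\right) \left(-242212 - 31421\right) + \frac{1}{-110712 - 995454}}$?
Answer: $\frac{1106166}{15610902599597849} \approx 7.0859 \cdot 10^{-11}$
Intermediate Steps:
$\frac{1}{\left(-299022 + \left(183229 - -64218\right)\right) \left(-242212 - 31421\right) + \frac{1}{-110712 - 995454}} = \frac{1}{\left(-299022 + \left(183229 + 64218\right)\right) \left(-273633\right) + \frac{1}{-1106166}} = \frac{1}{\left(-299022 + 247447\right) \left(-273633\right) - \frac{1}{1106166}} = \frac{1}{\left(-51575\right) \left(-273633\right) - \frac{1}{1106166}} = \frac{1}{14112621975 - \frac{1}{1106166}} = \frac{1}{\frac{15610902599597849}{1106166}} = \frac{1106166}{15610902599597849}$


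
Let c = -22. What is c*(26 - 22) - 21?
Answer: -109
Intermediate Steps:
c*(26 - 22) - 21 = -22*(26 - 22) - 21 = -22*4 - 21 = -88 - 21 = -109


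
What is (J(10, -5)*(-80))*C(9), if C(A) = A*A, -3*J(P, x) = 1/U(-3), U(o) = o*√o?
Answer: 240*I*√3 ≈ 415.69*I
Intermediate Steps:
U(o) = o^(3/2)
J(P, x) = -I*√3/27 (J(P, x) = -I*√3/9/3 = -I*√3/27)
C(A) = A²
(J(10, -5)*(-80))*C(9) = (-I*√3/27*(-80))*9² = (80*I*√3/27)*81 = 240*I*√3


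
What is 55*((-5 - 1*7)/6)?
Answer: -110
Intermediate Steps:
55*((-5 - 1*7)/6) = 55*((-5 - 7)*(⅙)) = 55*(-12*⅙) = 55*(-2) = -110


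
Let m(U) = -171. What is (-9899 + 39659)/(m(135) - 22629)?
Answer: -124/95 ≈ -1.3053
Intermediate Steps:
(-9899 + 39659)/(m(135) - 22629) = (-9899 + 39659)/(-171 - 22629) = 29760/(-22800) = 29760*(-1/22800) = -124/95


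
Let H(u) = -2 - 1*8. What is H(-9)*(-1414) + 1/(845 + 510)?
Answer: 19159701/1355 ≈ 14140.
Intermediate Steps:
H(u) = -10 (H(u) = -2 - 8 = -10)
H(-9)*(-1414) + 1/(845 + 510) = -10*(-1414) + 1/(845 + 510) = 14140 + 1/1355 = 19159701/1355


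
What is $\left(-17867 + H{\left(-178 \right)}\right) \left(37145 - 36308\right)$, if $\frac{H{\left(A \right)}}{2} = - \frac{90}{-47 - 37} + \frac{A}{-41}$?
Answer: $- \frac{4289392314}{287} \approx -1.4946 \cdot 10^{7}$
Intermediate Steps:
$H{\left(A \right)} = \frac{15}{7} - \frac{2 A}{41}$ ($H{\left(A \right)} = 2 \left(- \frac{90}{-47 - 37} + \frac{A}{-41}\right) = 2 \left(- \frac{90}{-84} + A \left(- \frac{1}{41}\right)\right) = 2 \left(\left(-90\right) \left(- \frac{1}{84}\right) - \frac{A}{41}\right) = 2 \left(\frac{15}{14} - \frac{A}{41}\right) = \frac{15}{7} - \frac{2 A}{41}$)
$\left(-17867 + H{\left(-178 \right)}\right) \left(37145 - 36308\right) = \left(-17867 + \left(\frac{15}{7} - - \frac{356}{41}\right)\right) \left(37145 - 36308\right) = \left(-17867 + \left(\frac{15}{7} + \frac{356}{41}\right)\right) 837 = \left(-17867 + \frac{3107}{287}\right) 837 = \left(- \frac{5124722}{287}\right) 837 = - \frac{4289392314}{287}$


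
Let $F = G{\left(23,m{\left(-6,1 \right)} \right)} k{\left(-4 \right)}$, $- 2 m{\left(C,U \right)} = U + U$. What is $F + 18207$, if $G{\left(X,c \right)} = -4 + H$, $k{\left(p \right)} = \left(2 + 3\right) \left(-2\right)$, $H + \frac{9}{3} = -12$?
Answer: $18397$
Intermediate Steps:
$H = -15$ ($H = -3 - 12 = -15$)
$m{\left(C,U \right)} = - U$ ($m{\left(C,U \right)} = - \frac{U + U}{2} = - \frac{2 U}{2} = - U$)
$k{\left(p \right)} = -10$ ($k{\left(p \right)} = 5 \left(-2\right) = -10$)
$G{\left(X,c \right)} = -19$ ($G{\left(X,c \right)} = -4 - 15 = -19$)
$F = 190$ ($F = \left(-19\right) \left(-10\right) = 190$)
$F + 18207 = 190 + 18207 = 18397$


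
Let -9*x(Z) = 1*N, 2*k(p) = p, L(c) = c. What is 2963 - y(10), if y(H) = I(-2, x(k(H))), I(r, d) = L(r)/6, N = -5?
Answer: 8890/3 ≈ 2963.3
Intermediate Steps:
k(p) = p/2
x(Z) = 5/9 (x(Z) = -(-5)/9 = -⅑*(-5) = 5/9)
I(r, d) = r/6
y(H) = -⅓ (y(H) = (⅙)*(-2) = -⅓)
2963 - y(10) = 2963 - 1*(-⅓) = 2963 + ⅓ = 8890/3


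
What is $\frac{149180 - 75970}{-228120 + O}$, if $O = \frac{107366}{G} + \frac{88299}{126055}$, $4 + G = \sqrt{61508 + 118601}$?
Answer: $- \frac{47790864025242908078488150}{148912594563285491884035953} - \frac{124898531965620801500 \sqrt{180109}}{148912594563285491884035953} \approx -0.32129$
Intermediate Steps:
$G = -4 + \sqrt{180109}$ ($G = -4 + \sqrt{61508 + 118601} = -4 + \sqrt{180109} \approx 420.39$)
$O = \frac{88299}{126055} + \frac{107366}{-4 + \sqrt{180109}}$ ($O = \frac{107366}{-4 + \sqrt{180109}} + \frac{88299}{126055} = \frac{88299}{126055} + \frac{107366}{-4 + \sqrt{180109}} \approx 256.1$)
$\frac{149180 - 75970}{-228120 + O} = \frac{149180 - 75970}{-228120 + \left(\frac{70038116327}{22701623115} + \frac{107366 \sqrt{180109}}{180093}\right)} = \frac{73210}{- \frac{5178624226877473}{22701623115} + \frac{107366 \sqrt{180109}}{180093}}$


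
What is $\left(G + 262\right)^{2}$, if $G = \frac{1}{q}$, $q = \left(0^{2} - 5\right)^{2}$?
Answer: $\frac{42915601}{625} \approx 68665.0$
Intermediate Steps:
$q = 25$ ($q = \left(0 - 5\right)^{2} = \left(-5\right)^{2} = 25$)
$G = \frac{1}{25} \approx 0.04$
$\left(G + 262\right)^{2} = \left(\frac{1}{25} + 262\right)^{2} = \left(\frac{6551}{25}\right)^{2} = \frac{42915601}{625}$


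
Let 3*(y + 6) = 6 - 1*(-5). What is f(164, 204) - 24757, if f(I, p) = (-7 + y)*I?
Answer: -78863/3 ≈ -26288.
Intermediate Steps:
y = -7/3 (y = -6 + (6 - 1*(-5))/3 = -6 + (6 + 5)/3 = -6 + (⅓)*11 = -6 + 11/3 = -7/3 ≈ -2.3333)
f(I, p) = -28*I/3 (f(I, p) = (-7 - 7/3)*I = -28*I/3)
f(164, 204) - 24757 = -28/3*164 - 24757 = -4592/3 - 24757 = -78863/3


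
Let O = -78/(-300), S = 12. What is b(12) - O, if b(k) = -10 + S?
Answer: 87/50 ≈ 1.7400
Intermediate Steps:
O = 13/50 (O = -78*(-1/300) = 13/50 ≈ 0.26000)
b(k) = 2 (b(k) = -10 + 12 = 2)
b(12) - O = 2 - 1*13/50 = 2 - 13/50 = 87/50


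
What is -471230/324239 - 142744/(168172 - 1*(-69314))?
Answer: -79096849798/38501111577 ≈ -2.0544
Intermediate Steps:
-471230/324239 - 142744/(168172 - 1*(-69314)) = -471230*1/324239 - 142744/(168172 + 69314) = -471230/324239 - 142744/237486 = -471230/324239 - 142744*1/237486 = -471230/324239 - 71372/118743 = -79096849798/38501111577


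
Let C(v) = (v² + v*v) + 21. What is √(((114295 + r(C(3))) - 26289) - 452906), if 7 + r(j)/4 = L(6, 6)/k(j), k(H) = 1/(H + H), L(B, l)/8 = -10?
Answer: 16*I*√1523 ≈ 624.41*I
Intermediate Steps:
L(B, l) = -80 (L(B, l) = 8*(-10) = -80)
k(H) = 1/(2*H)
C(v) = 21 + 2*v² (C(v) = (v² + v²) + 21 = 2*v² + 21 = 21 + 2*v²)
r(j) = -28 - 640*j (r(j) = -28 + 4*(-80*2*j) = -28 + 4*(-160*j) = -28 - 640*j)
√(((114295 + r(C(3))) - 26289) - 452906) = √(((114295 + (-28 - 640*(21 + 2*3²))) - 26289) - 452906) = √(((114295 + (-28 - 640*(21 + 2*9))) - 26289) - 452906) = √(((114295 + (-28 - 640*(21 + 18))) - 26289) - 452906) = √(((114295 + (-28 - 640*39)) - 26289) - 452906) = √(((114295 + (-28 - 24960)) - 26289) - 452906) = √(((114295 - 24988) - 26289) - 452906) = √((89307 - 26289) - 452906) = √(63018 - 452906) = √(-389888) = 16*I*√1523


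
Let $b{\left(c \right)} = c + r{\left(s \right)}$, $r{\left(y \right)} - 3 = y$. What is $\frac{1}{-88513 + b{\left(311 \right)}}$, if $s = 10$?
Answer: $- \frac{1}{88189} \approx -1.1339 \cdot 10^{-5}$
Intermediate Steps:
$r{\left(y \right)} = 3 + y$
$b{\left(c \right)} = 13 + c$ ($b{\left(c \right)} = c + \left(3 + 10\right) = c + 13 = 13 + c$)
$\frac{1}{-88513 + b{\left(311 \right)}} = \frac{1}{-88513 + \left(13 + 311\right)} = \frac{1}{-88513 + 324} = \frac{1}{-88189} = - \frac{1}{88189}$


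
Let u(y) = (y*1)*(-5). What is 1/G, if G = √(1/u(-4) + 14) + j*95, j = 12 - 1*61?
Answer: -93100/433380219 - 2*√1405/433380219 ≈ -0.00021500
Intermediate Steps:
j = -49 (j = 12 - 61 = -49)
u(y) = -5*y (u(y) = y*(-5) = -5*y)
G = -4655 + √1405/10 (G = √(1/(-5*(-4)) + 14) - 49*95 = √(1/20 + 14) - 4655 = √(281/20) - 4655 = √1405/10 - 4655 = -4655 + √1405/10 ≈ -4651.3)
1/G = 1/(-4655 + √1405/10)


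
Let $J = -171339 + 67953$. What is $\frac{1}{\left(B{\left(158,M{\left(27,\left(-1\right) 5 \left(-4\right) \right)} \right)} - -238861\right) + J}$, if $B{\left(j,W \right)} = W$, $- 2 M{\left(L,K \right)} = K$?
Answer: $\frac{1}{135465} \approx 7.382 \cdot 10^{-6}$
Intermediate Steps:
$M{\left(L,K \right)} = - \frac{K}{2}$
$J = -103386$
$\frac{1}{\left(B{\left(158,M{\left(27,\left(-1\right) 5 \left(-4\right) \right)} \right)} - -238861\right) + J} = \frac{1}{\left(- \frac{\left(-1\right) 5 \left(-4\right)}{2} - -238861\right) - 103386} = \frac{1}{\left(- \frac{\left(-5\right) \left(-4\right)}{2} + 238861\right) - 103386} = \frac{1}{\left(\left(- \frac{1}{2}\right) 20 + 238861\right) - 103386} = \frac{1}{\left(-10 + 238861\right) - 103386} = \frac{1}{238851 - 103386} = \frac{1}{135465}$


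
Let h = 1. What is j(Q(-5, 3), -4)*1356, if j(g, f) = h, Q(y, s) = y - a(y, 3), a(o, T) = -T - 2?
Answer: 1356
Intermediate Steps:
a(o, T) = -2 - T
Q(y, s) = 5 + y (Q(y, s) = y - (-2 - 1*3) = y - (-2 - 3) = y - 1*(-5) = y + 5 = 5 + y)
j(g, f) = 1
j(Q(-5, 3), -4)*1356 = 1*1356 = 1356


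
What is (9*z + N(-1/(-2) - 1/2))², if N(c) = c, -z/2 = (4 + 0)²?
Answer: 82944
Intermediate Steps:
z = -32 (z = -2*(4 + 0)² = -2*4² = -2*16 = -32)
(9*z + N(-1/(-2) - 1/2))² = (9*(-32) + (-1/(-2) - 1/2))² = (-288 + (-1*(-½) - 1*½))² = (-288 + (½ - ½))² = (-288 + 0)² = (-288)² = 82944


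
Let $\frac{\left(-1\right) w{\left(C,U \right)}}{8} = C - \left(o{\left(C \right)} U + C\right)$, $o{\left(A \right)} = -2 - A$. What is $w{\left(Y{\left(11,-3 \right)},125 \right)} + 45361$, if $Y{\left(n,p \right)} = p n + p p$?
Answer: $67361$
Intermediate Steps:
$Y{\left(n,p \right)} = p^{2} + n p$ ($Y{\left(n,p \right)} = n p + p^{2} = p^{2} + n p$)
$w{\left(C,U \right)} = 8 U \left(-2 - C\right)$ ($w{\left(C,U \right)} = - 8 \left(C - \left(\left(-2 - C\right) U + C\right)\right) = - 8 \left(C - \left(U \left(-2 - C\right) + C\right)\right) = - 8 \left(C - \left(C + U \left(-2 - C\right)\right)\right) = - 8 \left(- U \left(-2 - C\right)\right) = 8 U \left(-2 - C\right)$)
$w{\left(Y{\left(11,-3 \right)},125 \right)} + 45361 = \left(-8\right) 125 \left(2 - 3 \left(11 - 3\right)\right) + 45361 = \left(-8\right) 125 \left(2 - 24\right) + 45361 = \left(-8\right) 125 \left(-22\right) + 45361 = 22000 + 45361 = 67361$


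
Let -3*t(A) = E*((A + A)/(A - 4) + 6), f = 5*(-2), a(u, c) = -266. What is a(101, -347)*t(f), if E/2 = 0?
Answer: 0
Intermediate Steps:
E = 0 (E = 2*0 = 0)
f = -10
t(A) = 0 (t(A) = -0*((A + A)/(A - 4) + 6) = -0*((2*A)/(-4 + A) + 6) = -0*(2*A/(-4 + A) + 6) = -0*(6 + 2*A/(-4 + A)) = -1/3*0 = 0)
a(101, -347)*t(f) = -266*0 = 0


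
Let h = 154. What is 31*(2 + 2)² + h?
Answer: 650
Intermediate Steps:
31*(2 + 2)² + h = 31*(2 + 2)² + 154 = 31*4² + 154 = 31*16 + 154 = 496 + 154 = 650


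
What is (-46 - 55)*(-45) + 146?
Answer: 4691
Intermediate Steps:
(-46 - 55)*(-45) + 146 = -101*(-45) + 146 = 4545 + 146 = 4691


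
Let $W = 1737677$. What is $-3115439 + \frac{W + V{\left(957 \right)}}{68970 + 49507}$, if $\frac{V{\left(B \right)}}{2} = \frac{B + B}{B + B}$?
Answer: $- \frac{369106128724}{118477} \approx -3.1154 \cdot 10^{6}$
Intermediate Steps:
$V{\left(B \right)} = 2$ ($V{\left(B \right)} = 2 \frac{B + B}{B + B} = 2 \frac{2 B}{2 B} = 2 \cdot 2 B \frac{1}{2 B} = 2 \cdot 1 = 2$)
$-3115439 + \frac{W + V{\left(957 \right)}}{68970 + 49507} = -3115439 + \frac{1737677 + 2}{68970 + 49507} = -3115439 + \frac{1737679}{118477} = - \frac{369106128724}{118477}$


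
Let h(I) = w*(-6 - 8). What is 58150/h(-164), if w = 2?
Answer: -29075/14 ≈ -2076.8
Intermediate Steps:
h(I) = -28 (h(I) = 2*(-6 - 8) = 2*(-14) = -28)
58150/h(-164) = 58150/(-28) = 58150*(-1/28) = -29075/14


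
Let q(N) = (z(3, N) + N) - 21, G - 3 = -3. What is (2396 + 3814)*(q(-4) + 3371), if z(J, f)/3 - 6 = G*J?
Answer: 20890440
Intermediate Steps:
G = 0 (G = 3 - 3 = 0)
z(J, f) = 18 (z(J, f) = 18 + 3*(0*J) = 18 + 3*0 = 18 + 0 = 18)
q(N) = -3 + N (q(N) = (18 + N) - 21 = -3 + N)
(2396 + 3814)*(q(-4) + 3371) = (2396 + 3814)*((-3 - 4) + 3371) = 6210*(-7 + 3371) = 6210*3364 = 20890440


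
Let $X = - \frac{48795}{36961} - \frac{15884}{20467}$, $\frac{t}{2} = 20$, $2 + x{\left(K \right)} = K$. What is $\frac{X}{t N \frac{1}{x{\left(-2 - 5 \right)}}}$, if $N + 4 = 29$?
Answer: $\frac{14271982101}{756480787000} \approx 0.018866$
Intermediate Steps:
$x{\left(K \right)} = -2 + K$
$t = 40$ ($t = 2 \cdot 20 = 40$)
$N = 25$ ($N = -4 + 29 = 25$)
$X = - \frac{1585775789}{756480787}$ ($X = \left(-48795\right) \frac{1}{36961} - \frac{15884}{20467} = - \frac{48795}{36961} - \frac{15884}{20467} = - \frac{1585775789}{756480787} \approx -2.0963$)
$\frac{X}{t N \frac{1}{x{\left(-2 - 5 \right)}}} = - \frac{1585775789}{756480787 \frac{40 \cdot 25}{-2 - 7}} = - \frac{1585775789}{756480787 \frac{1000}{-2 - 7}} = - \frac{1585775789}{756480787 \frac{1000}{-9}} = - \frac{1585775789}{756480787 \cdot 1000 \left(- \frac{1}{9}\right)} = - \frac{1585775789}{756480787 \left(- \frac{1000}{9}\right)} = \left(- \frac{1585775789}{756480787}\right) \left(- \frac{9}{1000}\right) = \frac{14271982101}{756480787000}$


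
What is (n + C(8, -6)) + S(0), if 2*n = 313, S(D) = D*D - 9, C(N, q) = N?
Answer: 311/2 ≈ 155.50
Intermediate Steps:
S(D) = -9 + D² (S(D) = D² - 9 = -9 + D²)
n = 313/2 (n = (½)*313 = 313/2 ≈ 156.50)
(n + C(8, -6)) + S(0) = (313/2 + 8) + (-9 + 0²) = 329/2 + (-9 + 0) = 329/2 - 9 = 311/2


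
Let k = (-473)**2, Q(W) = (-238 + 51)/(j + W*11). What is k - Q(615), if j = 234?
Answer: 1565879458/6999 ≈ 2.2373e+5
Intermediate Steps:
Q(W) = -187/(234 + 11*W) (Q(W) = (-238 + 51)/(234 + W*11) = -187/(234 + 11*W))
k = 223729
k - Q(615) = 223729 - (-187)/(234 + 11*615) = 223729 - (-187)/(234 + 6765) = 223729 - (-187)/6999 = 223729 - 1*(-187/6999) = 223729 + 187/6999 = 1565879458/6999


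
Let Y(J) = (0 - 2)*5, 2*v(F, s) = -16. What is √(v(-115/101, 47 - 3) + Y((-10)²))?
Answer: 3*I*√2 ≈ 4.2426*I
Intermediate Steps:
v(F, s) = -8 (v(F, s) = (½)*(-16) = -8)
Y(J) = -10 (Y(J) = -2*5 = -10)
√(v(-115/101, 47 - 3) + Y((-10)²)) = √(-8 - 10) = √(-18) = 3*I*√2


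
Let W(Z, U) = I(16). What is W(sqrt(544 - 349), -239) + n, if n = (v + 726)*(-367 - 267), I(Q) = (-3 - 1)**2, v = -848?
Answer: 77364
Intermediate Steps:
I(Q) = 16 (I(Q) = (-4)**2 = 16)
W(Z, U) = 16
n = 77348 (n = (-848 + 726)*(-367 - 267) = -122*(-634) = 77348)
W(sqrt(544 - 349), -239) + n = 16 + 77348 = 77364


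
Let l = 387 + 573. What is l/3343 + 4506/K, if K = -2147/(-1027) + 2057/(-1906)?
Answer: 9829414275692/2205982183 ≈ 4455.8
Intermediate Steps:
l = 960
K = 1979643/1957462 (K = -2147*(-1/1027) + 2057*(-1/1906) = 2147/1027 - 2057/1906 = 1979643/1957462 ≈ 1.0113)
l/3343 + 4506/K = 960/3343 + 4506/(1979643/1957462) = 960*(1/3343) + 4506*(1957462/1979643) = 960/3343 + 2940107924/659881 = 9829414275692/2205982183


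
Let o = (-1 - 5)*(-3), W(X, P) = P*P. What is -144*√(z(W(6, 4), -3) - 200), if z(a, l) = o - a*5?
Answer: -144*I*√262 ≈ -2330.8*I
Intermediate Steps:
W(X, P) = P²
o = 18 (o = -6*(-3) = 18)
z(a, l) = 18 - 5*a (z(a, l) = 18 - a*5 = 18 - 5*a)
-144*√(z(W(6, 4), -3) - 200) = -144*√((18 - 5*4²) - 200) = -144*√((18 - 5*16) - 200) = -144*√((18 - 80) - 200) = -144*√(-62 - 200) = -144*I*√262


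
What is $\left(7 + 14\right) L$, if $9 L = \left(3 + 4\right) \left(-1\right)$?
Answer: $- \frac{49}{3} \approx -16.333$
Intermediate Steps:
$L = - \frac{7}{9}$ ($L = \frac{\left(3 + 4\right) \left(-1\right)}{9} = \frac{7 \left(-1\right)}{9} = \frac{1}{9} \left(-7\right) = - \frac{7}{9} \approx -0.77778$)
$\left(7 + 14\right) L = \left(7 + 14\right) \left(- \frac{7}{9}\right) = 21 \left(- \frac{7}{9}\right) = - \frac{49}{3}$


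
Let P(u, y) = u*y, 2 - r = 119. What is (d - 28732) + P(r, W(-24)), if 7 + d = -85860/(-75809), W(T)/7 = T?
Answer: -688487287/75809 ≈ -9081.9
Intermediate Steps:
r = -117 (r = 2 - 1*119 = 2 - 119 = -117)
W(T) = 7*T
d = -444803/75809 (d = -7 - 85860/(-75809) = -7 - 85860*(-1/75809) = -7 + 85860/75809 = -444803/75809 ≈ -5.8674)
(d - 28732) + P(r, W(-24)) = (-444803/75809 - 28732) - 819*(-24) = -2178588991/75809 - 117*(-168) = -2178588991/75809 + 19656 = -688487287/75809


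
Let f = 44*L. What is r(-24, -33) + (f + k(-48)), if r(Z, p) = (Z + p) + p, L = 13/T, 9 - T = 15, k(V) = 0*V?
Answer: -556/3 ≈ -185.33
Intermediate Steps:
k(V) = 0
T = -6 (T = 9 - 1*15 = 9 - 15 = -6)
L = -13/6 (L = 13/(-6) = 13*(-1/6) = -13/6 ≈ -2.1667)
f = -286/3 (f = 44*(-13/6) = -286/3 ≈ -95.333)
r(Z, p) = Z + 2*p
r(-24, -33) + (f + k(-48)) = (-24 + 2*(-33)) + (-286/3 + 0) = (-24 - 66) - 286/3 = -90 - 286/3 = -556/3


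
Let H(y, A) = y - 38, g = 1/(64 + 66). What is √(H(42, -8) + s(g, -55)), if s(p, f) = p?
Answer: √67730/130 ≈ 2.0019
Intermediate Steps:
g = 1/130 ≈ 0.0076923
H(y, A) = -38 + y
√(H(42, -8) + s(g, -55)) = √((-38 + 42) + 1/130) = √(4 + 1/130) = √(521/130) = √67730/130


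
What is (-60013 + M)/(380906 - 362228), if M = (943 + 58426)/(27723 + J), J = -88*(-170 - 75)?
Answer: -44811535/13947089 ≈ -3.2130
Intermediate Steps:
J = 21560 (J = -88*(-245) = 21560)
M = 59369/49283 (M = (943 + 58426)/(27723 + 21560) = 59369/49283 ≈ 1.2047)
(-60013 + M)/(380906 - 362228) = (-60013 + 59369/49283)/(380906 - 362228) = -2957561310/49283/18678 = -2957561310/49283*1/18678 = -44811535/13947089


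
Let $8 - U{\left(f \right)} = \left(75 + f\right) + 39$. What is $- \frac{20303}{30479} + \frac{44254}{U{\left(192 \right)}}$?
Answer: $- \frac{677433980}{4541371} \approx -149.17$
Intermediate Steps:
$U{\left(f \right)} = -106 - f$ ($U{\left(f \right)} = 8 - \left(\left(75 + f\right) + 39\right) = 8 - \left(114 + f\right) = -106 - f$)
$- \frac{20303}{30479} + \frac{44254}{U{\left(192 \right)}} = - \frac{20303}{30479} + \frac{44254}{-106 - 192} = \left(-20303\right) \frac{1}{30479} + \frac{44254}{-106 - 192} = - \frac{20303}{30479} + \frac{44254}{-298} = - \frac{20303}{30479} + 44254 \left(- \frac{1}{298}\right) = - \frac{20303}{30479} - \frac{22127}{149} = - \frac{677433980}{4541371}$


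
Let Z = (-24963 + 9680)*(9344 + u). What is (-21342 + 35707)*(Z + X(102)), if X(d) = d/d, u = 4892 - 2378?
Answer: -2603308803745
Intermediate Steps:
u = 2514
X(d) = 1
Z = -181225814 (Z = (-24963 + 9680)*(9344 + 2514) = -15283*11858 = -181225814)
(-21342 + 35707)*(Z + X(102)) = (-21342 + 35707)*(-181225814 + 1) = 14365*(-181225813) = -2603308803745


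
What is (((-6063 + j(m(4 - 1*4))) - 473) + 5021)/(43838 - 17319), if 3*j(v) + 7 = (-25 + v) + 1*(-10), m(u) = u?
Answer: -1529/26519 ≈ -0.057657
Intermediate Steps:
j(v) = -14 + v/3 (j(v) = -7/3 + ((-25 + v) + 1*(-10))/3 = -7/3 + ((-25 + v) - 10)/3 = -7/3 + (-35 + v)/3 = -7/3 + (-35/3 + v/3) = -14 + v/3)
(((-6063 + j(m(4 - 1*4))) - 473) + 5021)/(43838 - 17319) = (((-6063 + (-14 + (4 - 1*4)/3)) - 473) + 5021)/(43838 - 17319) = (((-6063 + (-14 + (4 - 4)/3)) - 473) + 5021)/26519 = (((-6063 + (-14 + (⅓)*0)) - 473) + 5021)*(1/26519) = (((-6063 + (-14 + 0)) - 473) + 5021)*(1/26519) = (((-6063 - 14) - 473) + 5021)*(1/26519) = ((-6077 - 473) + 5021)*(1/26519) = (-6550 + 5021)*(1/26519) = -1529*1/26519 = -1529/26519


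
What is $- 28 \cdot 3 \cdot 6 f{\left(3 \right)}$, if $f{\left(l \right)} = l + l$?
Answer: $-3024$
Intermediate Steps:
$f{\left(l \right)} = 2 l$
$- 28 \cdot 3 \cdot 6 f{\left(3 \right)} = - 28 \cdot 3 \cdot 6 \cdot 2 \cdot 3 = \left(-28\right) 18 \cdot 6 = \left(-504\right) 6 = -3024$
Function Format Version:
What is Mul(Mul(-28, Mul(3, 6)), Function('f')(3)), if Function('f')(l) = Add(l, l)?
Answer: -3024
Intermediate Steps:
Function('f')(l) = Mul(2, l)
Mul(Mul(-28, Mul(3, 6)), Function('f')(3)) = Mul(Mul(-28, Mul(3, 6)), Mul(2, 3)) = Mul(Mul(-28, 18), 6) = Mul(-504, 6) = -3024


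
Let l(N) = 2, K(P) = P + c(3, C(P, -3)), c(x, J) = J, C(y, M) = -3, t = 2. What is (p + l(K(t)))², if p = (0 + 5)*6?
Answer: 1024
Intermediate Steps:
K(P) = -3 + P (K(P) = P - 3 = -3 + P)
p = 30 (p = 5*6 = 30)
(p + l(K(t)))² = (30 + 2)² = 32² = 1024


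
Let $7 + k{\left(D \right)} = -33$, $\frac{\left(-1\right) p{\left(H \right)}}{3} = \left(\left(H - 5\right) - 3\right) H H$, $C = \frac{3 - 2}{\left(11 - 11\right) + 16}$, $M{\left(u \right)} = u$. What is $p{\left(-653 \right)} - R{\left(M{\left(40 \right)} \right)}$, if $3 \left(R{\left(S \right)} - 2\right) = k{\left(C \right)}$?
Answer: $\frac{2536707175}{3} \approx 8.4557 \cdot 10^{8}$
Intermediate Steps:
$C = \frac{1}{16}$ ($C = 1 \frac{1}{0 + 16} = 1 \cdot \frac{1}{16} = \frac{1}{16} \approx 0.0625$)
$p{\left(H \right)} = - 3 H^{2} \left(-8 + H\right)$ ($p{\left(H \right)} = - 3 \left(\left(H - 5\right) - 3\right) H H = - 3 \left(\left(-5 + H\right) - 3\right) H H = - 3 \left(-8 + H\right) H H = - 3 H \left(-8 + H\right) H = - 3 H^{2} \left(-8 + H\right)$)
$k{\left(D \right)} = -40$ ($k{\left(D \right)} = -7 - 33 = -40$)
$R{\left(S \right)} = - \frac{34}{3}$ ($R{\left(S \right)} = 2 + \frac{1}{3} \left(-40\right) = 2 - \frac{40}{3} = - \frac{34}{3}$)
$p{\left(-653 \right)} - R{\left(M{\left(40 \right)} \right)} = 3 \left(-653\right)^{2} \left(8 - -653\right) - - \frac{34}{3} = 3 \cdot 426409 \left(8 + 653\right) + \frac{34}{3} = 3 \cdot 426409 \cdot 661 + \frac{34}{3} = 845569047 + \frac{34}{3} = \frac{2536707175}{3}$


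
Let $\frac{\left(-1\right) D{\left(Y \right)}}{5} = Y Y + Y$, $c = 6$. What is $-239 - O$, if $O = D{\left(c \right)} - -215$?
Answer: $-244$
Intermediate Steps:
$D{\left(Y \right)} = - 5 Y - 5 Y^{2}$ ($D{\left(Y \right)} = - 5 \left(Y Y + Y\right) = - 5 \left(Y^{2} + Y\right) = - 5 \left(Y + Y^{2}\right) = - 5 Y - 5 Y^{2}$)
$O = 5$ ($O = \left(-5\right) 6 \left(1 + 6\right) - -215 = \left(-5\right) 6 \cdot 7 + 215 = -210 + 215 = 5$)
$-239 - O = -239 - 5 = -244$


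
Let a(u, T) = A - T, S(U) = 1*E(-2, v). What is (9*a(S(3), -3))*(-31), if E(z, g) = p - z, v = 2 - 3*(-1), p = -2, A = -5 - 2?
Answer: 1116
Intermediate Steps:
A = -7
v = 5 (v = 2 + 3 = 5)
E(z, g) = -2 - z
S(U) = 0 (S(U) = 1*(-2 - 1*(-2)) = 1*(-2 + 2) = 1*0 = 0)
a(u, T) = -7 - T
(9*a(S(3), -3))*(-31) = (9*(-7 - 1*(-3)))*(-31) = (9*(-7 + 3))*(-31) = (9*(-4))*(-31) = -36*(-31) = 1116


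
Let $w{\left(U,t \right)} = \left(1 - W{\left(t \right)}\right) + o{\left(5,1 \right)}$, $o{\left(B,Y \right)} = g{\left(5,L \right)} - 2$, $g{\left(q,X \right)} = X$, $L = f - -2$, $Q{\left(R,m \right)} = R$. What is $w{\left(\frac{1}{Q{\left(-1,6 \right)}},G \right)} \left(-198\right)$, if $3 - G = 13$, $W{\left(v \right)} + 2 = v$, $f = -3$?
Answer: $-1980$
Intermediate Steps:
$W{\left(v \right)} = -2 + v$
$L = -1$ ($L = -3 - -2 = -3 + 2 = -1$)
$G = -10$ ($G = 3 - 13 = -10$)
$o{\left(B,Y \right)} = -3$ ($o{\left(B,Y \right)} = -1 - 2 = -3$)
$w{\left(U,t \right)} = - t$ ($w{\left(U,t \right)} = \left(1 - \left(-2 + t\right)\right) - 3 = \left(3 - t\right) - 3 = - t$)
$w{\left(\frac{1}{Q{\left(-1,6 \right)}},G \right)} \left(-198\right) = \left(-1\right) \left(-10\right) \left(-198\right) = 10 \left(-198\right) = -1980$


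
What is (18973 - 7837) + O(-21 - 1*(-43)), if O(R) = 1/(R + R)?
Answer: 489985/44 ≈ 11136.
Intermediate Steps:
O(R) = 1/(2*R)
(18973 - 7837) + O(-21 - 1*(-43)) = (18973 - 7837) + 1/(2*(-21 - 1*(-43))) = 11136 + 1/(2*(-21 + 43)) = 11136 + (½)/22 = 11136 + (½)*(1/22) = 11136 + 1/44 = 489985/44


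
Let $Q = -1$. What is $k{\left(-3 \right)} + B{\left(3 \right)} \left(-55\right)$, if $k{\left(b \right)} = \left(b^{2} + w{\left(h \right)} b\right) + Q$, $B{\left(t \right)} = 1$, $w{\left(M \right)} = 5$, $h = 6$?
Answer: $-62$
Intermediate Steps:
$k{\left(b \right)} = -1 + b^{2} + 5 b$ ($k{\left(b \right)} = \left(b^{2} + 5 b\right) - 1 = -1 + b^{2} + 5 b$)
$k{\left(-3 \right)} + B{\left(3 \right)} \left(-55\right) = \left(-1 + \left(-3\right)^{2} + 5 \left(-3\right)\right) + 1 \left(-55\right) = \left(-1 + 9 - 15\right) - 55 = -7 - 55 = -62$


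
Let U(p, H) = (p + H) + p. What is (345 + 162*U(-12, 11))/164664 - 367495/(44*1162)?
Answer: -315641839/43848651 ≈ -7.1984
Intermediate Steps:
U(p, H) = H + 2*p (U(p, H) = (H + p) + p = H + 2*p)
(345 + 162*U(-12, 11))/164664 - 367495/(44*1162) = (345 + 162*(11 + 2*(-12)))/164664 - 367495/(44*1162) = (345 + 162*(11 - 24))*(1/164664) - 367495/51128 = (345 + 162*(-13))*(1/164664) - 367495*1/51128 = (345 - 2106)*(1/164664) - 367495/51128 = -1761*1/164664 - 367495/51128 = -587/54888 - 367495/51128 = -315641839/43848651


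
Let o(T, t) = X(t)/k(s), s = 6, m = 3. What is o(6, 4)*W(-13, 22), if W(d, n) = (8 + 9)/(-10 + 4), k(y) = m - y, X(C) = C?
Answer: 34/9 ≈ 3.7778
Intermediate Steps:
k(y) = 3 - y
W(d, n) = -17/6 (W(d, n) = 17/(-6) = 17*(-⅙) = -17/6)
o(T, t) = -t/3 (o(T, t) = t/(3 - 1*6) = t/(3 - 6) = t/(-3) = t*(-⅓) = -t/3)
o(6, 4)*W(-13, 22) = -⅓*4*(-17/6) = -4/3*(-17/6) = 34/9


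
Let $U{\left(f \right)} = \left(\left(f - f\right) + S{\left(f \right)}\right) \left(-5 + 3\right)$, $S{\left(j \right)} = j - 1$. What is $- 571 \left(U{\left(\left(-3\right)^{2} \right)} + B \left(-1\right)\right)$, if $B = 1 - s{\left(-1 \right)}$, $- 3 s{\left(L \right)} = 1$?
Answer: $\frac{29692}{3} \approx 9897.3$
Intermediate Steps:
$S{\left(j \right)} = -1 + j$
$s{\left(L \right)} = - \frac{1}{3}$ ($s{\left(L \right)} = \left(- \frac{1}{3}\right) 1 = - \frac{1}{3}$)
$U{\left(f \right)} = 2 - 2 f$ ($U{\left(f \right)} = \left(\left(f - f\right) + \left(-1 + f\right)\right) \left(-5 + 3\right) = \left(0 + \left(-1 + f\right)\right) \left(-2\right) = \left(-1 + f\right) \left(-2\right) = 2 - 2 f$)
$B = \frac{4}{3}$ ($B = 1 - - \frac{1}{3} = 1 + \frac{1}{3} = \frac{4}{3} \approx 1.3333$)
$- 571 \left(U{\left(\left(-3\right)^{2} \right)} + B \left(-1\right)\right) = - 571 \left(\left(2 - 2 \left(-3\right)^{2}\right) + \frac{4}{3} \left(-1\right)\right) = - 571 \left(\left(2 - 18\right) - \frac{4}{3}\right) = - 571 \left(-16 - \frac{4}{3}\right) = \left(-571\right) \left(- \frac{52}{3}\right) = \frac{29692}{3}$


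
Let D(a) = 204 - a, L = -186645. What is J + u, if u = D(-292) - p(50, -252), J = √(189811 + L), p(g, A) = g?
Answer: 446 + √3166 ≈ 502.27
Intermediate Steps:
J = √3166 (J = √(189811 - 186645) = √3166 ≈ 56.267)
u = 446 (u = (204 - 1*(-292)) - 1*50 = (204 + 292) - 50 = 496 - 50 = 446)
J + u = √3166 + 446 = 446 + √3166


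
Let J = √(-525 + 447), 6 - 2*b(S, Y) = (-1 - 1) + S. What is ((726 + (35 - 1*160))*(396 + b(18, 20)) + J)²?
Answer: (234991 + I*√78)² ≈ 5.5221e+10 + 4.1e+6*I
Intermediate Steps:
b(S, Y) = 4 - S/2 (b(S, Y) = 3 - ((-1 - 1) + S)/2 = 3 - (-2 + S)/2 = 3 + (1 - S/2) = 4 - S/2)
J = I*√78 (J = √(-78) = I*√78 ≈ 8.8318*I)
((726 + (35 - 1*160))*(396 + b(18, 20)) + J)² = ((726 + (35 - 1*160))*(396 + (4 - ½*18)) + I*√78)² = ((726 + (35 - 160))*(396 + (4 - 9)) + I*√78)² = ((726 - 125)*(396 - 5) + I*√78)² = (601*391 + I*√78)² = (234991 + I*√78)²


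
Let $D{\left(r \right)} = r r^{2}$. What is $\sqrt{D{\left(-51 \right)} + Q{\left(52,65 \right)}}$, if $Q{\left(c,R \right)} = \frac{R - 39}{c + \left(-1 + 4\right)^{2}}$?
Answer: $\frac{i \sqrt{493592785}}{61} \approx 364.21 i$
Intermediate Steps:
$D{\left(r \right)} = r^{3}$
$Q{\left(c,R \right)} = \frac{-39 + R}{9 + c}$ ($Q{\left(c,R \right)} = \frac{-39 + R}{c + 3^{2}} = \frac{-39 + R}{c + 9} = \frac{-39 + R}{9 + c}$)
$\sqrt{D{\left(-51 \right)} + Q{\left(52,65 \right)}} = \sqrt{\left(-51\right)^{3} + \frac{-39 + 65}{9 + 52}} = \sqrt{-132651 + \frac{1}{61} \cdot 26} = \sqrt{-132651 + \frac{26}{61}} = \sqrt{- \frac{8091685}{61}} = \frac{i \sqrt{493592785}}{61}$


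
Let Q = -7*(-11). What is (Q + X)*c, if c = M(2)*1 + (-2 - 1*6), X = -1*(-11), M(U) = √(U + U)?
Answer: -528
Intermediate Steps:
M(U) = √2*√U (M(U) = √(2*U) = √2*√U)
X = 11
Q = 77
c = -6 (c = (√2*√2)*1 + (-2 - 1*6) = 2*1 + (-2 - 6) = 2 - 8 = -6)
(Q + X)*c = (77 + 11)*(-6) = 88*(-6) = -528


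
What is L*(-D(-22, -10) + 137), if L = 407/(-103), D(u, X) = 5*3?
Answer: -49654/103 ≈ -482.08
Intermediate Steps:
D(u, X) = 15
L = -407/103 (L = 407*(-1/103) = -407/103 ≈ -3.9515)
L*(-D(-22, -10) + 137) = -407*(-1*15 + 137)/103 = -407*(-15 + 137)/103 = -407/103*122 = -49654/103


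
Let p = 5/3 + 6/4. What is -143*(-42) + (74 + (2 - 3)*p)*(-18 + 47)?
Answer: 48361/6 ≈ 8060.2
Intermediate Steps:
p = 19/6 (p = 5*(⅓) + 6*(¼) = 5/3 + 3/2 = 19/6 ≈ 3.1667)
-143*(-42) + (74 + (2 - 3)*p)*(-18 + 47) = -143*(-42) + (74 + (2 - 3)*(19/6))*(-18 + 47) = 6006 + (74 - 1*19/6)*29 = 6006 + (74 - 19/6)*29 = 6006 + (425/6)*29 = 6006 + 12325/6 = 48361/6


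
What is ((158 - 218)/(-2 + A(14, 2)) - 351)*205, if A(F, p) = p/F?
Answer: -849315/13 ≈ -65332.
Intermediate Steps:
((158 - 218)/(-2 + A(14, 2)) - 351)*205 = ((158 - 218)/(-2 + 2/14) - 351)*205 = (-60/(-2 + 2*(1/14)) - 351)*205 = (-60/(-2 + ⅐) - 351)*205 = (-60/(-13/7) - 351)*205 = (-60*(-7/13) - 351)*205 = (420/13 - 351)*205 = -4143/13*205 = -849315/13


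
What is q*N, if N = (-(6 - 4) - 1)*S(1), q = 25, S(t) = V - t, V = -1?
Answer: 150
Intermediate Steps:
S(t) = -1 - t
N = 6 (N = (-(6 - 4) - 1)*(-1 - 1*1) = (-1*2 - 1)*(-1 - 1) = (-2 - 1)*(-2) = -3*(-2) = 6)
q*N = 25*6 = 150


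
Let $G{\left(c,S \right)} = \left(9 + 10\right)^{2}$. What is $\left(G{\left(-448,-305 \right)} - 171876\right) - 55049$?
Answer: $-226564$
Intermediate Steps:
$G{\left(c,S \right)} = 361$ ($G{\left(c,S \right)} = 19^{2} = 361$)
$\left(G{\left(-448,-305 \right)} - 171876\right) - 55049 = \left(361 - 171876\right) - 55049 = -171515 - 55049 = -226564$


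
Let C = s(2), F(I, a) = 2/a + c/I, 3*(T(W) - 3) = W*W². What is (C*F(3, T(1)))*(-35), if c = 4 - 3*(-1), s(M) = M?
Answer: -616/3 ≈ -205.33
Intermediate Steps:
T(W) = 3 + W³/3 (T(W) = 3 + (W*W²)/3 = 3 + W³/3)
c = 7 (c = 4 + 3 = 7)
F(I, a) = 2/a + 7/I
C = 2
(C*F(3, T(1)))*(-35) = (2*(2/(3 + (⅓)*1³) + 7/3))*(-35) = (2*(2/(3 + (⅓)*1) + 7*(⅓)))*(-35) = (2*(2/(3 + ⅓) + 7/3))*(-35) = (2*(2/(10/3) + 7/3))*(-35) = (2*(2*(3/10) + 7/3))*(-35) = (2*(⅗ + 7/3))*(-35) = (2*(44/15))*(-35) = (88/15)*(-35) = -616/3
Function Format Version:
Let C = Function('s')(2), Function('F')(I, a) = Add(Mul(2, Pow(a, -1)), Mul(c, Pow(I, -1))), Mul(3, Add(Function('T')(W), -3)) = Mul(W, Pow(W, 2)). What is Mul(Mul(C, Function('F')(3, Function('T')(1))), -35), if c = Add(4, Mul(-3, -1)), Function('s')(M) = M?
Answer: Rational(-616, 3) ≈ -205.33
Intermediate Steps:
Function('T')(W) = Add(3, Mul(Rational(1, 3), Pow(W, 3))) (Function('T')(W) = Add(3, Mul(Rational(1, 3), Mul(W, Pow(W, 2)))) = Add(3, Mul(Rational(1, 3), Pow(W, 3))))
c = 7 (c = Add(4, 3) = 7)
Function('F')(I, a) = Add(Mul(2, Pow(a, -1)), Mul(7, Pow(I, -1)))
C = 2
Mul(Mul(C, Function('F')(3, Function('T')(1))), -35) = Mul(Mul(2, Add(Mul(2, Pow(Add(3, Mul(Rational(1, 3), Pow(1, 3))), -1)), Mul(7, Pow(3, -1)))), -35) = Mul(Mul(2, Add(Mul(2, Pow(Add(3, Mul(Rational(1, 3), 1)), -1)), Mul(7, Rational(1, 3)))), -35) = Mul(Mul(2, Add(Mul(2, Pow(Add(3, Rational(1, 3)), -1)), Rational(7, 3))), -35) = Mul(Mul(2, Add(Mul(2, Pow(Rational(10, 3), -1)), Rational(7, 3))), -35) = Mul(Mul(2, Add(Mul(2, Rational(3, 10)), Rational(7, 3))), -35) = Mul(Mul(2, Add(Rational(3, 5), Rational(7, 3))), -35) = Mul(Mul(2, Rational(44, 15)), -35) = Mul(Rational(88, 15), -35) = Rational(-616, 3)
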